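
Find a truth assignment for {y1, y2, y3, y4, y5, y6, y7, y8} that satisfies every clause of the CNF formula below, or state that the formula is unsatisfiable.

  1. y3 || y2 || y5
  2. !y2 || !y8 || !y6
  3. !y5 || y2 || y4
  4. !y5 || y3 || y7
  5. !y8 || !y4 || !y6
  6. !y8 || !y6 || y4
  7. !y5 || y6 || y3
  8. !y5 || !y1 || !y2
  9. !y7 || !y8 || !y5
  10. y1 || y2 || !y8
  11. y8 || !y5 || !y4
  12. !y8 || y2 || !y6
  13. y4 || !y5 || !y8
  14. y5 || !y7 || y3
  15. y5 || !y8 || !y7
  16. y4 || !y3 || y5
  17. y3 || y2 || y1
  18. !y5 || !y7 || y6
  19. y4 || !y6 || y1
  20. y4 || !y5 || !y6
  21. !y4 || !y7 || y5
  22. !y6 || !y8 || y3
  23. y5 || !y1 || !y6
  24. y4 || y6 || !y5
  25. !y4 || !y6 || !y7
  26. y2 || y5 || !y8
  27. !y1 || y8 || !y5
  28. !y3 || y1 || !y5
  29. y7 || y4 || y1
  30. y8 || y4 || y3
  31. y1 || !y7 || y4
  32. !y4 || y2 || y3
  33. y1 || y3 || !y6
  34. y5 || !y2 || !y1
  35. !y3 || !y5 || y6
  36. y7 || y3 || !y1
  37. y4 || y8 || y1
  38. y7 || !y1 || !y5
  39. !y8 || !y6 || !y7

y1 ↦ false, y2 ↦ true, y3 ↦ true, y4 ↦ true, y5 ↦ false, y6 ↦ false, y7 ↦ false, y8 ↦ true

Branch on y3: set y3 = true.
Branch on y4: set y4 = true.
Branch on y8: set y8 = true.
From the singleton clause (!y6), y6 = false.
From the singleton clause (!y5), y5 = false.
From the singleton clause (!y7), y7 = false.
From the singleton clause (y2), y2 = true.
From the singleton clause (!y1), y1 = false.
Every clause now holds.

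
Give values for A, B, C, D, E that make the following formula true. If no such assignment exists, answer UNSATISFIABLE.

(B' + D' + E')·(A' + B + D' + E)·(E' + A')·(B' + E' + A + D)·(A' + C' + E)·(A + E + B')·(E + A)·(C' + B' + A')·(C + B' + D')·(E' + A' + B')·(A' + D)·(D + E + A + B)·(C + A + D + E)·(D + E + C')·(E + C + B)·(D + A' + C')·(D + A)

A ↦ 0, B ↦ 0, C ↦ 1, D ↦ 1, E ↦ 1

Try E = 1.
(A') alone gives A = 0.
(D) alone gives D = 1.
(B') alone gives B = 0.
Every clause is now satisfied; C is unconstrained.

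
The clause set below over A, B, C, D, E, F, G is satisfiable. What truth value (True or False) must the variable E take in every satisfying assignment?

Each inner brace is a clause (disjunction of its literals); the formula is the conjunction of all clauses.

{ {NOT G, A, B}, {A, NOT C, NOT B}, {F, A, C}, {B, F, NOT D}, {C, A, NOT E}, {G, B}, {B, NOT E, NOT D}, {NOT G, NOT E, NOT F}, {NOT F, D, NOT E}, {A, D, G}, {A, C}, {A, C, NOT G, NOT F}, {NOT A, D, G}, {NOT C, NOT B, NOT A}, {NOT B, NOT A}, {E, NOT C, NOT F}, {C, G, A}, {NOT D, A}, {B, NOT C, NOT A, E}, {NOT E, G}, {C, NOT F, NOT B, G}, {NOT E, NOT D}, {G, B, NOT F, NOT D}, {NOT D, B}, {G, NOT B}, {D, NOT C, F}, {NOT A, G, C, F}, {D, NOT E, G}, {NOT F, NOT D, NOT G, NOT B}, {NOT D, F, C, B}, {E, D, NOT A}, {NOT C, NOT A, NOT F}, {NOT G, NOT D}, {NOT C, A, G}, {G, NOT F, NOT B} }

Suppose E = false.
Suppose G = true.
(NOT D) alone gives D = false.
(NOT A) alone gives A = false.
(B) alone gives B = true.
(NOT C) alone gives C = false.
That conflicts with the unit clause (C).
Undo G and try G = false.
(B) alone gives B = true.
That conflicts with the unit clause (NOT B).
Either choice for G ends in contradiction.
So every satisfying assignment has E = True.

True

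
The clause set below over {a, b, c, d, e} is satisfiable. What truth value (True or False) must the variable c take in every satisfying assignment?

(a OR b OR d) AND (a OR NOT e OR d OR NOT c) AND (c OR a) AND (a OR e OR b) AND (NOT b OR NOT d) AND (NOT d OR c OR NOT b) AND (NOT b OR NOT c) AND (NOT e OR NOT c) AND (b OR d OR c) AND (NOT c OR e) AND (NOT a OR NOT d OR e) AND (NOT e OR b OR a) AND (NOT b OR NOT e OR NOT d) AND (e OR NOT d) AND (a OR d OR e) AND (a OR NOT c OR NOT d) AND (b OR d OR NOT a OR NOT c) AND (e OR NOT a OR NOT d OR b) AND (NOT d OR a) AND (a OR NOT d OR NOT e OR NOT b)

Suppose c = true.
The clause (NOT b) is unit, so b = false.
The clause (NOT e) is unit, so e = false.
But (e) is also a unit clause — contradiction.
So every satisfying assignment has c = False.

False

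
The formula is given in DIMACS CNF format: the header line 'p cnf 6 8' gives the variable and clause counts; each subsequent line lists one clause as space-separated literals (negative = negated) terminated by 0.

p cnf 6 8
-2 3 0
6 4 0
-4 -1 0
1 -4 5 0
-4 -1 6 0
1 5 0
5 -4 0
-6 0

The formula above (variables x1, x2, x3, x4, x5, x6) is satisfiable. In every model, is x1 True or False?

Suppose x1 = True.
From the singleton clause (¬x4), x4 = False.
From the singleton clause (x6), x6 = True.
That conflicts with the unit clause (¬x6).
So every satisfying assignment has x1 = False.

False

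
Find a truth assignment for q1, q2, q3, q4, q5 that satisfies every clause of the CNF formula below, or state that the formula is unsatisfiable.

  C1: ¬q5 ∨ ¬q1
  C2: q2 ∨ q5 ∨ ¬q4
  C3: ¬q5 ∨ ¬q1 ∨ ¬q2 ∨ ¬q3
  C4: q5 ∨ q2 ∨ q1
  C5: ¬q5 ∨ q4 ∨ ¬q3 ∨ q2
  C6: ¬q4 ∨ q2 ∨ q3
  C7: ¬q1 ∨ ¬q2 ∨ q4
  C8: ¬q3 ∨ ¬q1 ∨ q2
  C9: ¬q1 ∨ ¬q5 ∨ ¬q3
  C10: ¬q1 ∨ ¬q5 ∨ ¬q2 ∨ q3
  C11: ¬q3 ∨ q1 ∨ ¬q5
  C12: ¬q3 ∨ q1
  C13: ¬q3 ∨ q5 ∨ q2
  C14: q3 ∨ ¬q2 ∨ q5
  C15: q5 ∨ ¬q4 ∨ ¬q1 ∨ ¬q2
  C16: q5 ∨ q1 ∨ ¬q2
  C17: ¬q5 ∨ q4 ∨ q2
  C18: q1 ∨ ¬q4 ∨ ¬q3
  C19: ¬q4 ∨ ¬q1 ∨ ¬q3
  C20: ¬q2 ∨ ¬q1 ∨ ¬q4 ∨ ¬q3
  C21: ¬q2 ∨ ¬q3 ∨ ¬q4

q1: False,  q2: True,  q3: False,  q4: True,  q5: True

Suppose q5 = True.
Unit clause (¬q1) forces q1 = False.
Unit clause (¬q3) forces q3 = False.
Suppose q4 = True.
Unit clause (q2) forces q2 = True.
All clauses are satisfied.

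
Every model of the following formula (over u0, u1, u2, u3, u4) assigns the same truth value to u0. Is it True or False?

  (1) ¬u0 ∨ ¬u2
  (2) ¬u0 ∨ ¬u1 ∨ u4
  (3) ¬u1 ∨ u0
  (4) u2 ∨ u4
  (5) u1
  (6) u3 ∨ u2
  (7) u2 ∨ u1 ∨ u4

Suppose u0 = False.
Unit clause (¬u1) forces u1 = False.
Now (u1) is unsatisfied and unit — conflict.
So every satisfying assignment has u0 = True.

True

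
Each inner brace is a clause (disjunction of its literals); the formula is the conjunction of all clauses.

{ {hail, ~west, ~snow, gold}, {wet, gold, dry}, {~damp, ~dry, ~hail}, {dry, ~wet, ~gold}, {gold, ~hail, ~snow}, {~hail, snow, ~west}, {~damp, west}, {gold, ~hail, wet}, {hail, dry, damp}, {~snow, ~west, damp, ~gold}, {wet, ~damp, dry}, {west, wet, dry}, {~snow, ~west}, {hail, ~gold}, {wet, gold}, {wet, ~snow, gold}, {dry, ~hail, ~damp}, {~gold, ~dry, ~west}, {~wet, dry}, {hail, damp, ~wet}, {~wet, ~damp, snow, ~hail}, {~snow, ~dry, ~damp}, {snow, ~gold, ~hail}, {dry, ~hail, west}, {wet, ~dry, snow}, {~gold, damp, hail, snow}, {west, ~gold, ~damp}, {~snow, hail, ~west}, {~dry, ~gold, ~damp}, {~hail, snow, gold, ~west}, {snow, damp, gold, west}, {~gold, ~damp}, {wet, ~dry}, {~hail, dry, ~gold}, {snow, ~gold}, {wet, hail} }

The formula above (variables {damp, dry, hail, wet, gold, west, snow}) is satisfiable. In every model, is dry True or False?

Suppose dry = 0.
Unit clause (~wet) forces wet = 0.
Unit clause (gold) forces gold = 1.
Unit clause (~damp) forces damp = 0.
Unit clause (hail) forces hail = 1.
That conflicts with the unit clause (~hail).
So every satisfying assignment has dry = True.

True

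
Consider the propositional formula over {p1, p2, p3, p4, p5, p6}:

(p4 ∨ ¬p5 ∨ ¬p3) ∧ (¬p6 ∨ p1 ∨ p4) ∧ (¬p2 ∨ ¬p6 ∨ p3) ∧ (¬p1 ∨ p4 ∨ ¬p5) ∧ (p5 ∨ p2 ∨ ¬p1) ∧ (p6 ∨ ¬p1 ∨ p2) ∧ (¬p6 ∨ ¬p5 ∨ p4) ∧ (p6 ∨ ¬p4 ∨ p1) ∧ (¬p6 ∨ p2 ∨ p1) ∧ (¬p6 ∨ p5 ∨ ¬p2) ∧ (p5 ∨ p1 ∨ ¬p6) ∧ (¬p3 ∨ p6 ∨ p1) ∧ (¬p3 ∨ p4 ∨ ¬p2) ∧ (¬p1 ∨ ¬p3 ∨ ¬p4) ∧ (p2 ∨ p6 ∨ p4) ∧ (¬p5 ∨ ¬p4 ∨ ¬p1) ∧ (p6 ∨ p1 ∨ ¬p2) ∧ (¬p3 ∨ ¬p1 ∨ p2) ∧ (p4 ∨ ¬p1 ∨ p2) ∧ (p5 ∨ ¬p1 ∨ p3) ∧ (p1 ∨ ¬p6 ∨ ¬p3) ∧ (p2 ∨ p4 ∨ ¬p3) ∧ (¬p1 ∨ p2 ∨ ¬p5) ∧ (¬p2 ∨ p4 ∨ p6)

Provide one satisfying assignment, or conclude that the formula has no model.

Branch on p4: set p4 = True.
Branch on p6: set p6 = True.
Branch on p2: set p2 = False.
Unit clause (p1) forces p1 = True.
Unit clause (p5) forces p5 = True.
But (¬p5) is also a unit clause — contradiction.
Backtrack on p2: now try p2 = True.
Unit clause (p3) forces p3 = True.
Unit clause (p5) forces p5 = True.
Unit clause (¬p1) forces p1 = False.
But (p1) is also a unit clause — contradiction.
Neither p2 = True nor p2 = False works.
Backtrack on p6: now try p6 = False.
Unit clause (p1) forces p1 = True.
Unit clause (p2) forces p2 = True.
Unit clause (¬p3) forces p3 = False.
Unit clause (¬p5) forces p5 = False.
But (p5) is also a unit clause — contradiction.
Neither p6 = True nor p6 = False works.
Backtrack on p4: now try p4 = False.
Branch on p5: set p5 = False.
Branch on p6: set p6 = False.
Unit clause (p2) forces p2 = True.
But (¬p2) is also a unit clause — contradiction.
Backtrack on p6: now try p6 = True.
Unit clause (p1) forces p1 = True.
Unit clause (p2) forces p2 = True.
But (¬p2) is also a unit clause — contradiction.
Neither p6 = True nor p6 = False works.
Backtrack on p5: now try p5 = True.
Unit clause (¬p3) forces p3 = False.
Unit clause (¬p1) forces p1 = False.
Unit clause (¬p6) forces p6 = False.
Unit clause (p2) forces p2 = True.
But (¬p2) is also a unit clause — contradiction.
Neither p5 = True nor p5 = False works.
Neither p4 = True nor p4 = False works.

UNSATISFIABLE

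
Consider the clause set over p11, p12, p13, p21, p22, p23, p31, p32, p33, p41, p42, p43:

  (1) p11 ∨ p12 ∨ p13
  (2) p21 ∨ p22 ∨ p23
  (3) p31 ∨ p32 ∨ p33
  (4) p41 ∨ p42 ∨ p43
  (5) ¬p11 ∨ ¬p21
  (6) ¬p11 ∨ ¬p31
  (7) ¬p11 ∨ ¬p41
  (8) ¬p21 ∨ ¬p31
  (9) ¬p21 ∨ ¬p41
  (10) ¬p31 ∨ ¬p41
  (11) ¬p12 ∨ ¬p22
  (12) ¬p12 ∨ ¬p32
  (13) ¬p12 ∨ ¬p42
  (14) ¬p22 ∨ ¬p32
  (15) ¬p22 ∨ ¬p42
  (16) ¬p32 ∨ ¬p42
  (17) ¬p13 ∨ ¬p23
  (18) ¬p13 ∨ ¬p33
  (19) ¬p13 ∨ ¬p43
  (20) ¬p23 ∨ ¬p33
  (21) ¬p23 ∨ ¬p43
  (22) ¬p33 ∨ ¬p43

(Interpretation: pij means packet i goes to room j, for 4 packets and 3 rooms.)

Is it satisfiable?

Unsatisfiable

Try p11 = False.
Try p12 = True.
The clause (¬p22) is unit, so p22 = False.
The clause (¬p32) is unit, so p32 = False.
The clause (¬p42) is unit, so p42 = False.
Try p21 = True.
The clause (¬p31) is unit, so p31 = False.
The clause (p33) is unit, so p33 = True.
The clause (¬p41) is unit, so p41 = False.
The clause (p43) is unit, so p43 = True.
That conflicts with the unit clause (¬p43).
That branch fails; take p21 = False instead.
The clause (p23) is unit, so p23 = True.
The clause (¬p13) is unit, so p13 = False.
The clause (¬p33) is unit, so p33 = False.
The clause (p31) is unit, so p31 = True.
The clause (¬p41) is unit, so p41 = False.
The clause (p43) is unit, so p43 = True.
That conflicts with the unit clause (¬p43).
Neither p21 = True nor p21 = False works.
That branch fails; take p12 = False instead.
The clause (p13) is unit, so p13 = True.
The clause (¬p23) is unit, so p23 = False.
The clause (¬p33) is unit, so p33 = False.
The clause (¬p43) is unit, so p43 = False.
Try p21 = True.
The clause (¬p31) is unit, so p31 = False.
The clause (p32) is unit, so p32 = True.
The clause (¬p41) is unit, so p41 = False.
The clause (p42) is unit, so p42 = True.
That conflicts with the unit clause (¬p42).
That branch fails; take p21 = False instead.
The clause (p22) is unit, so p22 = True.
The clause (¬p32) is unit, so p32 = False.
The clause (p31) is unit, so p31 = True.
The clause (¬p41) is unit, so p41 = False.
The clause (p42) is unit, so p42 = True.
That conflicts with the unit clause (¬p42).
Neither p21 = True nor p21 = False works.
Neither p12 = True nor p12 = False works.
That branch fails; take p11 = True instead.
The clause (¬p21) is unit, so p21 = False.
The clause (¬p31) is unit, so p31 = False.
The clause (¬p41) is unit, so p41 = False.
Try p22 = True.
The clause (¬p12) is unit, so p12 = False.
The clause (¬p32) is unit, so p32 = False.
The clause (p33) is unit, so p33 = True.
The clause (¬p42) is unit, so p42 = False.
The clause (p43) is unit, so p43 = True.
That conflicts with the unit clause (¬p43).
That branch fails; take p22 = False instead.
The clause (p23) is unit, so p23 = True.
The clause (¬p13) is unit, so p13 = False.
The clause (¬p33) is unit, so p33 = False.
The clause (p32) is unit, so p32 = True.
The clause (¬p12) is unit, so p12 = False.
The clause (¬p42) is unit, so p42 = False.
The clause (p43) is unit, so p43 = True.
That conflicts with the unit clause (¬p43).
Neither p22 = True nor p22 = False works.
Neither p11 = True nor p11 = False works.
No assignment satisfies every clause.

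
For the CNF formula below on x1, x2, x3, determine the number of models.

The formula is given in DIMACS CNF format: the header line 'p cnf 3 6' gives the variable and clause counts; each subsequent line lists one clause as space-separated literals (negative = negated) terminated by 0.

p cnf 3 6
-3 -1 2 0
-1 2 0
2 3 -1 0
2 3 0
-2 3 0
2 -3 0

2

There are 2^3 = 8 truth assignments over (x1, x2, x3).
Split on x3. With x3 = True, the clauses containing x3 are satisfied and ¬x3 drops from the rest; 2 of the 2^2 = 4 assignments to the other variables satisfy what remains.
With x3 = False, by the same count on the reduced clause set, 0 assignments work.
Total: 2 + 0 = 2.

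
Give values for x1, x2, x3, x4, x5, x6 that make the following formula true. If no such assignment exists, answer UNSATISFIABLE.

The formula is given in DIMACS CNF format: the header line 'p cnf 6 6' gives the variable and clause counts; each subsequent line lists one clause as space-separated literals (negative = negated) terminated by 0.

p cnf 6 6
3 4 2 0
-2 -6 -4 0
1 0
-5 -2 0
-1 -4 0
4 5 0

From the singleton clause (x1), x1 = True.
From the singleton clause (¬x4), x4 = False.
From the singleton clause (x5), x5 = True.
From the singleton clause (¬x2), x2 = False.
From the singleton clause (x3), x3 = True.
All clauses hold; x6 can take either value.

x1 ↦ True; x2 ↦ False; x3 ↦ True; x4 ↦ False; x5 ↦ True; x6 ↦ True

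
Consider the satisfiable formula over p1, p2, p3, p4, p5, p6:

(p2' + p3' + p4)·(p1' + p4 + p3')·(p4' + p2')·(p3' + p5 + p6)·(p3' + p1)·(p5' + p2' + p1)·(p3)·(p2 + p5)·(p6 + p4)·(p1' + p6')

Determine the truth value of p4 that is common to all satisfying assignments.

Suppose p4 = 0.
The clause (p3) is unit, so p3 = 1.
The clause (p2') is unit, so p2 = 0.
The clause (p1') is unit, so p1 = 0.
That conflicts with the unit clause (p1).
So every satisfying assignment has p4 = True.

True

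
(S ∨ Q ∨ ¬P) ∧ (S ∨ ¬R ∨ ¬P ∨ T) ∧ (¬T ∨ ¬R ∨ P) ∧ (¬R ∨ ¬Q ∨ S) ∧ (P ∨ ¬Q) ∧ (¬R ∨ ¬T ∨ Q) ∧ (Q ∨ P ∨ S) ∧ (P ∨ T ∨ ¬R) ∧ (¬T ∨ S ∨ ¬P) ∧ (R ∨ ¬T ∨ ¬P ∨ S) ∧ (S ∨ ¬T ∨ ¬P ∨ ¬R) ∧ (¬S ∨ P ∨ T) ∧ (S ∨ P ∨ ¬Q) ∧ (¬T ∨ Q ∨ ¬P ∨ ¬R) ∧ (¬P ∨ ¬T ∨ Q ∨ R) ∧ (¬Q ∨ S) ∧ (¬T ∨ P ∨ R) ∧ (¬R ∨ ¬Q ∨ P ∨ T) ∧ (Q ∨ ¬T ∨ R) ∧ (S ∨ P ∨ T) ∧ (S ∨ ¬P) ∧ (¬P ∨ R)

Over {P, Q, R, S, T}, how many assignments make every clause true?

3

There are 2^5 = 32 truth assignments over (P, Q, R, S, T).
Split on Q. With Q = True, the clauses containing Q are satisfied and ¬Q drops from the rest; 2 of the 2^4 = 16 assignments to the other variables satisfy what remains.
With Q = False, by the same count on the reduced clause set, 1 assignment works.
Total: 2 + 1 = 3.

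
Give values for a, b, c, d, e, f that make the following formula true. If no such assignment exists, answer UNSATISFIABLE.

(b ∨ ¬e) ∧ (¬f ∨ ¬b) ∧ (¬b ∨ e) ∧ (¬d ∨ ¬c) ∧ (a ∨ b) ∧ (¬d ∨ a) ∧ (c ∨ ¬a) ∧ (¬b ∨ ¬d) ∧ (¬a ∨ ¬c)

Case b = True:
Unit clause (¬f) forces f = False.
Unit clause (e) forces e = True.
Unit clause (¬d) forces d = False.
Case c = True:
Unit clause (¬a) forces a = False.
This assignment satisfies each clause.

a: False; b: True; c: True; d: False; e: True; f: False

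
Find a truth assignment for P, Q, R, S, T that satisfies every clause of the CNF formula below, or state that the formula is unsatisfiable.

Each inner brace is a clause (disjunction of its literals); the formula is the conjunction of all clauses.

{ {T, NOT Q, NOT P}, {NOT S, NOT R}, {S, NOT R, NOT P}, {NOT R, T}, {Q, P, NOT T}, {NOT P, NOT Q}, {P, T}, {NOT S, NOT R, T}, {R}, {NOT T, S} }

UNSATISFIABLE

(R) alone gives R = true.
(NOT S) alone gives S = false.
(NOT P) alone gives P = false.
(T) alone gives T = true.
That conflicts with the unit clause (NOT T).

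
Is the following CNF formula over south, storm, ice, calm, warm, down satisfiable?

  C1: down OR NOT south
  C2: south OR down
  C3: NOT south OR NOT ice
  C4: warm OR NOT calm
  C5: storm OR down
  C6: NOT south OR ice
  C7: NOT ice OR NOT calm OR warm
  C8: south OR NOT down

No, unsatisfiable

Suppose down = true.
The clause (south) is unit, so south = true.
The clause (NOT ice) is unit, so ice = false.
That conflicts with the unit clause (ice).
So down must be the other value — set down = false.
The clause (NOT south) is unit, so south = false.
That conflicts with the unit clause (south).
Either choice for down ends in contradiction.
No assignment satisfies every clause.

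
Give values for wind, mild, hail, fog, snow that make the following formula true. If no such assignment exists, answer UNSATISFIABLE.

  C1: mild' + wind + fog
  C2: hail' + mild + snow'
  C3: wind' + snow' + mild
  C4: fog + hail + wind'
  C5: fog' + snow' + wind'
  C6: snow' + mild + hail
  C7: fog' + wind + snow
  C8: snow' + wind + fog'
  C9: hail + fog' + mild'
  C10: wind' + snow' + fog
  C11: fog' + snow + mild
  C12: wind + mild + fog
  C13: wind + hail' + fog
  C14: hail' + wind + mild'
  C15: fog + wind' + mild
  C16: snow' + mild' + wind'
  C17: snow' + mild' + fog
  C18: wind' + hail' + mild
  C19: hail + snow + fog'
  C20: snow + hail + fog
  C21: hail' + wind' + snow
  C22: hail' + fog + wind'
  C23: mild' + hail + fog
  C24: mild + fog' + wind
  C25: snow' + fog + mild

UNSATISFIABLE

Suppose mild = 0.
Suppose hail = 0.
Unit clause (snow') forces snow = 0.
Unit clause (fog') forces fog = 0.
Now (fog) is unsatisfied and unit — conflict.
Undo hail and try hail = 1.
Unit clause (snow') forces snow = 0.
Unit clause (fog') forces fog = 0.
Unit clause (wind) forces wind = 1.
Now (wind') is unsatisfied and unit — conflict.
Both values of hail lead to a conflict.
Undo mild and try mild = 1.
Suppose wind = 1.
Unit clause (snow') forces snow = 0.
Unit clause (hail') forces hail = 0.
Unit clause (fog) forces fog = 1.
Now (fog') is unsatisfied and unit — conflict.
Undo wind and try wind = 0.
Unit clause (fog) forces fog = 1.
Unit clause (snow) forces snow = 1.
Now (snow') is unsatisfied and unit — conflict.
Both values of wind lead to a conflict.
Both values of mild lead to a conflict.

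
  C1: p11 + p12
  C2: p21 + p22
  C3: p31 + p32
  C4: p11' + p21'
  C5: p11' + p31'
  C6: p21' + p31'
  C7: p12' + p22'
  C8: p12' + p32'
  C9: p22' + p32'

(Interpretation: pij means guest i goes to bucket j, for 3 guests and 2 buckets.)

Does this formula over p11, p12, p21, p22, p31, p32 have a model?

No

Branch on p11: set p11 = 1.
From the singleton clause (p21'), p21 = 0.
From the singleton clause (p22), p22 = 1.
From the singleton clause (p31'), p31 = 0.
From the singleton clause (p32), p32 = 1.
But (p32') is also a unit clause — contradiction.
So p11 must be the other value — set p11 = 0.
From the singleton clause (p12), p12 = 1.
From the singleton clause (p22'), p22 = 0.
From the singleton clause (p21), p21 = 1.
From the singleton clause (p31'), p31 = 0.
From the singleton clause (p32), p32 = 1.
But (p32') is also a unit clause — contradiction.
Neither p11 = 1 nor p11 = 0 works.
No assignment satisfies every clause.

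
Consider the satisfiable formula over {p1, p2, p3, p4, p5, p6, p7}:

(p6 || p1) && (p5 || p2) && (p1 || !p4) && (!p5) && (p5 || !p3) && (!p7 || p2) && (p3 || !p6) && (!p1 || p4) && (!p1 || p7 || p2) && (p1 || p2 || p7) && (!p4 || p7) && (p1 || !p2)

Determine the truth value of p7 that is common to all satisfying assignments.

True

Suppose p7 = false.
From the singleton clause (!p5), p5 = false.
From the singleton clause (p2), p2 = true.
From the singleton clause (!p3), p3 = false.
From the singleton clause (!p6), p6 = false.
From the singleton clause (p1), p1 = true.
From the singleton clause (p4), p4 = true.
That conflicts with the unit clause (!p4).
So every satisfying assignment has p7 = True.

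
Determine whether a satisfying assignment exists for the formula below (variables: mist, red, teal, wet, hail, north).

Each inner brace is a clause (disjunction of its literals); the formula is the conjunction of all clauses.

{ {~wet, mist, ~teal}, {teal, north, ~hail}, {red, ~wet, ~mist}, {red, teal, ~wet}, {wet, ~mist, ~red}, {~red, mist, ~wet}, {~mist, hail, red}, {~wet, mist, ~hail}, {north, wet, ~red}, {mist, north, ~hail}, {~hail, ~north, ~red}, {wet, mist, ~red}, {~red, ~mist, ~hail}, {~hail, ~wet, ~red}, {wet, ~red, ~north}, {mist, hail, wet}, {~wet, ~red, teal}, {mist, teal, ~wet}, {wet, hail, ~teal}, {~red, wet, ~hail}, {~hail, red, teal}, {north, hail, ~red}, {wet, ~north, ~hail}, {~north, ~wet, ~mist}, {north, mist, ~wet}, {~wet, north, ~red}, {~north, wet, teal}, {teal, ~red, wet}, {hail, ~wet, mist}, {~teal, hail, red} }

Satisfiable

Case wet = 0:
Case mist = 1:
From the singleton clause (~red), red = 0.
From the singleton clause (hail), hail = 1.
From the singleton clause (teal), teal = 1.
From the singleton clause (~north), north = 0.
This assignment satisfies each clause.
A satisfying assignment: mist=1,  red=0,  teal=1,  wet=0,  hail=1,  north=0.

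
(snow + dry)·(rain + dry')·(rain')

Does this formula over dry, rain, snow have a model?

From the singleton clause (rain'), rain = 0.
From the singleton clause (dry'), dry = 0.
From the singleton clause (snow), snow = 1.
This assignment satisfies each clause.
A satisfying assignment: dry=0, rain=0, snow=1.

Yes, satisfiable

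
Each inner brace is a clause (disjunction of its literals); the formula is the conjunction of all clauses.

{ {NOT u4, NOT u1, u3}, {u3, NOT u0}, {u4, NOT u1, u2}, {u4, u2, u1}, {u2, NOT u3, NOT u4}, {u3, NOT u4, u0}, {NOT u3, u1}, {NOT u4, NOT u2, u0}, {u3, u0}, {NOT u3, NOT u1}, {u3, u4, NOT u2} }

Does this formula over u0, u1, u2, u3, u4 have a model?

Unsatisfiable

Try u3 = true.
The clause (u1) is unit, so u1 = true.
But (NOT u1) is also a unit clause — contradiction.
So u3 must be the other value — set u3 = false.
The clause (NOT u0) is unit, so u0 = false.
But (u0) is also a unit clause — contradiction.
Neither u3 = true nor u3 = false works.
No assignment satisfies every clause.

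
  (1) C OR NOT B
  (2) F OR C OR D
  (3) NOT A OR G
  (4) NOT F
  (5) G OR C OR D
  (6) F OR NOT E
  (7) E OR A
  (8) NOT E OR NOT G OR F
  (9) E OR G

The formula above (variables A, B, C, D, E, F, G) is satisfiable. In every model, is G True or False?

Suppose G = false.
(NOT A) alone gives A = false.
(NOT F) alone gives F = false.
(NOT E) alone gives E = false.
But (E) is also a unit clause — contradiction.
So every satisfying assignment has G = True.

True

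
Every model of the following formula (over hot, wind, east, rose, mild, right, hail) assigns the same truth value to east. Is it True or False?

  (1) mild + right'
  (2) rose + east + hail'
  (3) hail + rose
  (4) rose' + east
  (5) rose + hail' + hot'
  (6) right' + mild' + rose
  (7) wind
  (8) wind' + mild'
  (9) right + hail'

True

Suppose east = 0.
Unit clause (rose') forces rose = 0.
Unit clause (hail') forces hail = 0.
Now (hail) is unsatisfied and unit — conflict.
So every satisfying assignment has east = True.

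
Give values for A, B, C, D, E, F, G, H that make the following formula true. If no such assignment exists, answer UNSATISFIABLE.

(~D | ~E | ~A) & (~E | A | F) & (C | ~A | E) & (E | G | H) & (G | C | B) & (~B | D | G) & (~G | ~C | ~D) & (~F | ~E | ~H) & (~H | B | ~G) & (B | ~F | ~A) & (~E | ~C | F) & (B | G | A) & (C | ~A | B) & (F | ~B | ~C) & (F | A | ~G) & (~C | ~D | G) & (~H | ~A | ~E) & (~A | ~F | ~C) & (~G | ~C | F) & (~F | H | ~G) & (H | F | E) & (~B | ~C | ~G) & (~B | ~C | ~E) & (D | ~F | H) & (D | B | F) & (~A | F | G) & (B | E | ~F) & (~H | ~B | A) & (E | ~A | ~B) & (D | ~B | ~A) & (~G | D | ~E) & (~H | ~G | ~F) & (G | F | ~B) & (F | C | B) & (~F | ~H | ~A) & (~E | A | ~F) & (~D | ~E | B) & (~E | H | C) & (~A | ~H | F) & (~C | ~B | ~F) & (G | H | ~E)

UNSATISFIABLE

Branch on D: set D = 0.
Branch on B: set B = 0.
(F) alone gives F = 1.
(~A) alone gives A = 0.
(G) alone gives G = 1.
(~H) alone gives H = 0.
That conflicts with the unit clause (H).
So B must be the other value — set B = 1.
(G) alone gives G = 1.
(~C) alone gives C = 0.
(~A) alone gives A = 0.
(F) alone gives F = 1.
(H) alone gives H = 1.
That conflicts with the unit clause (~H).
Neither B = 1 nor B = 0 works.
So D must be the other value — set D = 1.
Branch on E: set E = 0.
Branch on C: set C = 1.
(~G) alone gives G = 0.
That conflicts with the unit clause (G).
So C must be the other value — set C = 0.
(~A) alone gives A = 0.
Branch on G: set G = 1.
(F) alone gives F = 1.
(H) alone gives H = 1.
That conflicts with the unit clause (~H).
So G must be the other value — set G = 0.
(H) alone gives H = 1.
(B) alone gives B = 1.
That conflicts with the unit clause (~B).
Neither G = 1 nor G = 0 works.
Neither C = 1 nor C = 0 works.
So E must be the other value — set E = 1.
(~A) alone gives A = 0.
(F) alone gives F = 1.
That conflicts with the unit clause (~F).
Neither E = 1 nor E = 0 works.
Neither D = 1 nor D = 0 works.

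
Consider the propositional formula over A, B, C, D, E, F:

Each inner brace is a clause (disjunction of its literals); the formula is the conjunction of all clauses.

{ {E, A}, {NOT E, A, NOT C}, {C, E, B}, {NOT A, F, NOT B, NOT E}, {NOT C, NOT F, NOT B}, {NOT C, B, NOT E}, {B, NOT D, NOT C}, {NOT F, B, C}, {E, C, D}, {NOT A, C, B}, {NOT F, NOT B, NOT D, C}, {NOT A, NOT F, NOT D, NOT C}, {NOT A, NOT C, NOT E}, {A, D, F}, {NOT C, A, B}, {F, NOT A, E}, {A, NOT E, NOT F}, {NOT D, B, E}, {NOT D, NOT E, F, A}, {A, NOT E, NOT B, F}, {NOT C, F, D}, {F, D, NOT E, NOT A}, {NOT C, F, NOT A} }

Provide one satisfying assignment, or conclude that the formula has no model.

Branch on E: set E = true.
Branch on A: set A = true.
From the singleton clause (NOT C), C = false.
From the singleton clause (B), B = true.
From the singleton clause (F), F = true.
From the singleton clause (NOT D), D = false.
Every clause now holds.

A: true, B: true, C: false, D: false, E: true, F: true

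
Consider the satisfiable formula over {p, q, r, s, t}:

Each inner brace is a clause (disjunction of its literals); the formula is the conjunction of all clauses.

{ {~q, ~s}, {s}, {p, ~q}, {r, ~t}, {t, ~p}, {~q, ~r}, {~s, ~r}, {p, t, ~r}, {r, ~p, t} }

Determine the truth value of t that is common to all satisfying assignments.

False

Suppose t = 1.
(s) alone gives s = 1.
(~q) alone gives q = 0.
(r) alone gives r = 1.
That conflicts with the unit clause (~r).
So every satisfying assignment has t = False.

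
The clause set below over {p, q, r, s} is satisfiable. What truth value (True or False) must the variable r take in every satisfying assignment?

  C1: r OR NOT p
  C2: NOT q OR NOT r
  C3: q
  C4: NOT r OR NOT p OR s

False

Suppose r = true.
(NOT q) alone gives q = false.
Now (q) is unsatisfied and unit — conflict.
So every satisfying assignment has r = False.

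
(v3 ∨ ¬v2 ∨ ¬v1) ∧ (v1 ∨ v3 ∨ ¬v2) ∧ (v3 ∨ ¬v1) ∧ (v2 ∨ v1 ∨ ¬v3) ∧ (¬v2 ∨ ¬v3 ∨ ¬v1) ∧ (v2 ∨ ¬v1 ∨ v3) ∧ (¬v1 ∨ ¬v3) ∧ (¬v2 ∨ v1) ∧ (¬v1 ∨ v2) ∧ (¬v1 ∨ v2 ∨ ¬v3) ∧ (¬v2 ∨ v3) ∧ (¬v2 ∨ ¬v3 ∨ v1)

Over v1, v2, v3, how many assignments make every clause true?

1

There are 2^3 = 8 truth assignments over (v1, v2, v3).
Split on v2. With v2 = True, the clauses containing v2 are satisfied and ¬v2 drops from the rest; 0 of the 2^2 = 4 assignments to the other variables satisfy what remains.
With v2 = False, by the same count on the reduced clause set, 1 assignment works.
(One model: v1=F, v2=F, v3=F.)
Total: 0 + 1 = 1.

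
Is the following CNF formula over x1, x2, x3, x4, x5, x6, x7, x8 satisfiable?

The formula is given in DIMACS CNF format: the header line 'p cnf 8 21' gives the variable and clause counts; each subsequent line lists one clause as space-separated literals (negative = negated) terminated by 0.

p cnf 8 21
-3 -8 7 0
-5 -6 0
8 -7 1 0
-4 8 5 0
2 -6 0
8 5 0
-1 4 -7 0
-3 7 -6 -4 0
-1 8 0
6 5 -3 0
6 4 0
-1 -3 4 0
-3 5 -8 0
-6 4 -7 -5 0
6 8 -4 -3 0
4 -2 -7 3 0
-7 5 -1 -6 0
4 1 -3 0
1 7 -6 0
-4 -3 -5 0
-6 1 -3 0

Case x5 = False:
Unit clause (x8) forces x8 = True.
Unit clause (¬x3) forces x3 = False.
Case x2 = True:
Case x6 = True:
Case x4 = False:
Unit clause (¬x7) forces x7 = False.
Unit clause (x1) forces x1 = True.
This assignment satisfies each clause.
A satisfying assignment: x1=True, x2=True, x3=False, x4=False, x5=False, x6=True, x7=False, x8=True.

Yes, satisfiable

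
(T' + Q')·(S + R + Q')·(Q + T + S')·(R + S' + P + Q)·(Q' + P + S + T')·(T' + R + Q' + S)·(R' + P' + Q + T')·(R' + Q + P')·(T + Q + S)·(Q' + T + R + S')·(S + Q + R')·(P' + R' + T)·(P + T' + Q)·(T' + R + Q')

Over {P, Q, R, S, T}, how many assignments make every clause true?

There are 2^5 = 32 truth assignments over (P, Q, R, S, T).
Split on S. With S = 1, the clauses containing S are satisfied and S' drops from the rest; 2 of the 2^4 = 16 assignments to the other variables satisfy what remains.
With S = 0, by the same count on the reduced clause set, 2 assignments work.
(One model: P=F, Q=T, R=T, S=F, T=F.)
Total: 2 + 2 = 4.

4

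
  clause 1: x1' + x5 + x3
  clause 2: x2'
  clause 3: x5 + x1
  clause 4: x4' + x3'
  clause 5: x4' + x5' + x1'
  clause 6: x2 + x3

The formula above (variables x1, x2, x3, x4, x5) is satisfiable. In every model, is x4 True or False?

False

Suppose x4 = 1.
Unit clause (x2') forces x2 = 0.
Unit clause (x3') forces x3 = 0.
That conflicts with the unit clause (x3).
So every satisfying assignment has x4 = False.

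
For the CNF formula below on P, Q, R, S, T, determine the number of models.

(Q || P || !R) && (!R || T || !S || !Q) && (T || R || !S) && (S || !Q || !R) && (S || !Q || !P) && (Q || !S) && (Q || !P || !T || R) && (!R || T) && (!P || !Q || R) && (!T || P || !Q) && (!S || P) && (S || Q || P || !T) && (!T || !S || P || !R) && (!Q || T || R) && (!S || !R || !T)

There are 2^5 = 32 truth assignments over (P, Q, R, S, T).
Split on P. With P = true, the clauses containing P are satisfied and !P drops from the rest; 2 of the 2^4 = 16 assignments to the other variables satisfy what remains.
With P = false, by the same count on the reduced clause set, 1 assignment works.
(One model: P=F, Q=F, R=F, S=F, T=F.)
Total: 2 + 1 = 3.

3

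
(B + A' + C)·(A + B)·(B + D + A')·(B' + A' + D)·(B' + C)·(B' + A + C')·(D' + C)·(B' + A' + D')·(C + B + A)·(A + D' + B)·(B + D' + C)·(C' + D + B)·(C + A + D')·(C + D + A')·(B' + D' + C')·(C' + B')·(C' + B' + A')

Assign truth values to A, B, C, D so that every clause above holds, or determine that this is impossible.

Branch on A: set A = 1.
Branch on B: set B = 0.
Unit clause (C) forces C = 1.
Unit clause (D) forces D = 1.
This assignment satisfies each clause.

A=1, B=0, C=1, D=1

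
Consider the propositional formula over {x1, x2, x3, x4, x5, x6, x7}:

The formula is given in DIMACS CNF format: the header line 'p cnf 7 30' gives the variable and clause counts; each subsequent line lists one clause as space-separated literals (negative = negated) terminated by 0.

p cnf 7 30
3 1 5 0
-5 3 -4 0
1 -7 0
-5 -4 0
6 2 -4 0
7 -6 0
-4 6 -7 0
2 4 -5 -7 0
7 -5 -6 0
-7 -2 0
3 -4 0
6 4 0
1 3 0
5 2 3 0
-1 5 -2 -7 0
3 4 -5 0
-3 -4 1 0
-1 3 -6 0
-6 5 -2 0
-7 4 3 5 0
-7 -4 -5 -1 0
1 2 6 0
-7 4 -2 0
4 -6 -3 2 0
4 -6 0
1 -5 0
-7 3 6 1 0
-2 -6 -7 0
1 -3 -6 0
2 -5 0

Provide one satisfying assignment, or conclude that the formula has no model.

Suppose x1 = True.
Suppose x5 = False.
Suppose x7 = True.
The clause (¬x2) is unit, so x2 = False.
The clause (x3) is unit, so x3 = True.
Suppose x6 = True.
The clause (x4) is unit, so x4 = True.
Every clause now holds.

x1=True; x2=False; x3=True; x4=True; x5=False; x6=True; x7=True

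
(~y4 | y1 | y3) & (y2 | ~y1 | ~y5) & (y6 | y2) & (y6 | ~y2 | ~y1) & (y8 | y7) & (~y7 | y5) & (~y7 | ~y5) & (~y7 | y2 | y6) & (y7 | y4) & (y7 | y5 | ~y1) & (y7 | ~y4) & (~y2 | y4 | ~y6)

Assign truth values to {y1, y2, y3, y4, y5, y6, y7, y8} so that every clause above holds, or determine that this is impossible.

UNSATISFIABLE

Try y6 = 1.
Try y8 = 1.
Try y7 = 0.
From the singleton clause (y4), y4 = 1.
That conflicts with the unit clause (~y4).
Undo y7 and try y7 = 1.
From the singleton clause (y5), y5 = 1.
That conflicts with the unit clause (~y5).
Both values of y7 lead to a conflict.
Undo y8 and try y8 = 0.
From the singleton clause (y7), y7 = 1.
From the singleton clause (y5), y5 = 1.
That conflicts with the unit clause (~y5).
Both values of y8 lead to a conflict.
Undo y6 and try y6 = 0.
From the singleton clause (y2), y2 = 1.
From the singleton clause (~y1), y1 = 0.
Try y4 = 0.
From the singleton clause (y7), y7 = 1.
From the singleton clause (y5), y5 = 1.
That conflicts with the unit clause (~y5).
Undo y4 and try y4 = 1.
From the singleton clause (y3), y3 = 1.
From the singleton clause (y7), y7 = 1.
From the singleton clause (y5), y5 = 1.
That conflicts with the unit clause (~y5).
Both values of y4 lead to a conflict.
Both values of y6 lead to a conflict.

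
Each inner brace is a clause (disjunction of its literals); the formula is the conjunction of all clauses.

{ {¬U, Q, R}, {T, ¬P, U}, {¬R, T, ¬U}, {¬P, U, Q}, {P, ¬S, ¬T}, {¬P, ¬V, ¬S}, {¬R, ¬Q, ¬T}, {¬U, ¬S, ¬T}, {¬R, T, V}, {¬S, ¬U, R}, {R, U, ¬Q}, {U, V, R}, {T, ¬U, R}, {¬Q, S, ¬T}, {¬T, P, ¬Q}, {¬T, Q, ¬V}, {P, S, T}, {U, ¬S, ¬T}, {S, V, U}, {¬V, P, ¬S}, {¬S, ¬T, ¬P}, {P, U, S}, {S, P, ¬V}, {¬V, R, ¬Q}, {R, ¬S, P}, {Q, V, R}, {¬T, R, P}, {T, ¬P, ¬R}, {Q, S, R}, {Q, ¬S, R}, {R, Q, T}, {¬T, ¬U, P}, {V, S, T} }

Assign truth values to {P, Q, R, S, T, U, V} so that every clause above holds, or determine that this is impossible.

P ↦ True, Q ↦ False, R ↦ True, S ↦ False, T ↦ True, U ↦ True, V ↦ False

Branch on U: set U = True.
Branch on Q: set Q = False.
Unit clause (R) forces R = True.
Unit clause (T) forces T = True.
Unit clause (¬S) forces S = False.
Unit clause (¬V) forces V = False.
Unit clause (P) forces P = True.
Every clause now holds.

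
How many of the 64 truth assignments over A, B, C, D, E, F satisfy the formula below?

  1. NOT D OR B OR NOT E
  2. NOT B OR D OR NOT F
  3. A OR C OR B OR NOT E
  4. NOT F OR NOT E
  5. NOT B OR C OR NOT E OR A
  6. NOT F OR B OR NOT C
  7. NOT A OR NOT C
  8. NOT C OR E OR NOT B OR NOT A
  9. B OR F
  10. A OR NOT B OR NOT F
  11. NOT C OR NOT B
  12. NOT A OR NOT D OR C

7

There are 2^6 = 64 truth assignments over (A, B, C, D, E, F).
Split on C. With C = true, the clauses containing C are satisfied and NOT C drops from the rest; 0 of the 2^5 = 32 assignments to the other variables satisfy what remains.
With C = false, by the same count on the reduced clause set, 7 assignments work.
(One model: A=F, B=F, C=F, D=F, E=F, F=T.)
Total: 0 + 7 = 7.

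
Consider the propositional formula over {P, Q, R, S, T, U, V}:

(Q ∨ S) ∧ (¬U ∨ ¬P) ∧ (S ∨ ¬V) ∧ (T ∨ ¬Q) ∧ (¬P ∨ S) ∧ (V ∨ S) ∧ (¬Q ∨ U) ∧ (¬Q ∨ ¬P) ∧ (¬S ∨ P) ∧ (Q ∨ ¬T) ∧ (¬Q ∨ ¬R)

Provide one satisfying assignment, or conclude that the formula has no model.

Case Q = False:
The clause (S) is unit, so S = True.
The clause (P) is unit, so P = True.
The clause (¬U) is unit, so U = False.
The clause (¬T) is unit, so T = False.
No clause remains; R, V are free.

P ↦ True, Q ↦ False, R ↦ True, S ↦ True, T ↦ False, U ↦ False, V ↦ False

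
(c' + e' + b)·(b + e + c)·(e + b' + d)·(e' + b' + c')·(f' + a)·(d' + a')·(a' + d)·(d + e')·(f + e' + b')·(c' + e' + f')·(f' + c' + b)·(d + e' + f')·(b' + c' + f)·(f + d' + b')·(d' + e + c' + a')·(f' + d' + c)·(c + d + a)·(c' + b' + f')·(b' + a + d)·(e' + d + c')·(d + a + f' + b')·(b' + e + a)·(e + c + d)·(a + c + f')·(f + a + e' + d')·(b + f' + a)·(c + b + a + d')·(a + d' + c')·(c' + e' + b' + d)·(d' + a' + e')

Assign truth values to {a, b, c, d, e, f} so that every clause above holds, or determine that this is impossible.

Suppose f = 0.
Suppose d = 0.
From the singleton clause (a'), a = 0.
From the singleton clause (e'), e = 0.
From the singleton clause (b'), b = 0.
From the singleton clause (c), c = 1.
Every clause now holds.

a: 0,  b: 0,  c: 1,  d: 0,  e: 0,  f: 0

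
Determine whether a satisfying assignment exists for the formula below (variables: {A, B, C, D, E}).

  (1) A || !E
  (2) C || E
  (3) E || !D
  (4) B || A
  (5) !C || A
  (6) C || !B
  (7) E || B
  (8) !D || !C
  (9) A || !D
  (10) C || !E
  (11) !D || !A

Suppose A = true.
Unit clause (!D) forces D = false.
Suppose C = true.
Suppose E = true.
All clauses hold; B can take either value.
A satisfying assignment: A ↦ true,  B ↦ true,  C ↦ true,  D ↦ false,  E ↦ true.

Yes, satisfiable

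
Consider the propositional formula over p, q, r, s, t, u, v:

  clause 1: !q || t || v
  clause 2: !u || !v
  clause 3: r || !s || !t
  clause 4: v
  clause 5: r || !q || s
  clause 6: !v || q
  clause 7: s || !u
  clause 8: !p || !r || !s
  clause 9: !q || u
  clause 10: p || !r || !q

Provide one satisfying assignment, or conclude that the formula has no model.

UNSATISFIABLE

(v) alone gives v = true.
(!u) alone gives u = false.
(q) alone gives q = true.
Now (!q) is unsatisfied and unit — conflict.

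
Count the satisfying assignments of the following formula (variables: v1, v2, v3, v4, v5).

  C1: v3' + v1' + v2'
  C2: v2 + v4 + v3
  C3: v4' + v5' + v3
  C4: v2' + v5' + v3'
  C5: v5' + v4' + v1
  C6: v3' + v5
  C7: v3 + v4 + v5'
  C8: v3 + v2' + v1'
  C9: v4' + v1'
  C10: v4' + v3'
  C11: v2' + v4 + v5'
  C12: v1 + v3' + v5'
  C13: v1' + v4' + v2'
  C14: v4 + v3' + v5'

There are 2^5 = 32 truth assignments over (v1, v2, v3, v4, v5).
Split on v1. With v1 = 1, the clauses containing v1 are satisfied and v1' drops from the rest; 0 of the 2^4 = 16 assignments to the other variables satisfy what remains.
With v1 = 0, by the same count on the reduced clause set, 3 assignments work.
Total: 0 + 3 = 3.

3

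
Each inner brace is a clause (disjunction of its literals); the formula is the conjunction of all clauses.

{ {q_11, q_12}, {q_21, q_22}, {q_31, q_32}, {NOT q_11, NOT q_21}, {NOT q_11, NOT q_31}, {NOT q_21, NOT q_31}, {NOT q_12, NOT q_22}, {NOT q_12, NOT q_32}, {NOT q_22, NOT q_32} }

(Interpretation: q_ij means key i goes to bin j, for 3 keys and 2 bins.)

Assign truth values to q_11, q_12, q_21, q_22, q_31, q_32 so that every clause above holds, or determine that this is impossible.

UNSATISFIABLE

Suppose q_11 = true.
The clause (NOT q_21) is unit, so q_21 = false.
The clause (q_22) is unit, so q_22 = true.
The clause (NOT q_31) is unit, so q_31 = false.
The clause (q_32) is unit, so q_32 = true.
That conflicts with the unit clause (NOT q_32).
So q_11 must be the other value — set q_11 = false.
The clause (q_12) is unit, so q_12 = true.
The clause (NOT q_22) is unit, so q_22 = false.
The clause (q_21) is unit, so q_21 = true.
The clause (NOT q_31) is unit, so q_31 = false.
The clause (q_32) is unit, so q_32 = true.
That conflicts with the unit clause (NOT q_32).
Neither q_11 = true nor q_11 = false works.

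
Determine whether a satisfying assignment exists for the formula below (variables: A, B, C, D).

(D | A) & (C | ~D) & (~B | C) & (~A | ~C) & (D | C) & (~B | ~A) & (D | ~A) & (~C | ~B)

Yes, satisfiable

Suppose D = 1.
From the singleton clause (C), C = 1.
From the singleton clause (~A), A = 0.
From the singleton clause (~B), B = 0.
Every clause now holds.
A satisfying assignment: A ↦ 0,  B ↦ 0,  C ↦ 1,  D ↦ 1.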